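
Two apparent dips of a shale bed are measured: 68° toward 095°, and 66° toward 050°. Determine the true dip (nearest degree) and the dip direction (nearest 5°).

The two traces are lines in the plane: v₁ = (sin 95°·cos 68°, cos 95°·cos 68°, −sin 68°), v₂ = (sin 50°·cos 66°, cos 50°·cos 66°, −sin 66°).
n = v₁ × v₂ = (0.272, 0.052, 0.108) (taken with n_z > 0).
Dip δ = arctan(|n_h|/n_z) = arctan(0.277/0.108) = 68.8°.
The horizontal component of n points toward azimuth atan2(n_x, n_y) = 79°, the dip direction.

true dip 69°, dip direction 080°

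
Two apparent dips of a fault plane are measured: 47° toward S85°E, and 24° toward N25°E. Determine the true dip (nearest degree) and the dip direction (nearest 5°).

true dip 47°, dip direction 090°

Each apparent-dip line lies in the plane. As unit vectors (x east, y north, z up), v₁ plunges 47°→S85°E and v₂ plunges 24°→N25°E.
The plane normal is n = v₁ × v₂ ∝ (0.630, -0.006, 0.585).
Dip δ = arctan(|n_h|/n_z) = arctan(0.630/0.585) = 47.1°.
Dip direction = azimuth of (n_x, n_y) = atan2(0.630, -0.006) = 91°.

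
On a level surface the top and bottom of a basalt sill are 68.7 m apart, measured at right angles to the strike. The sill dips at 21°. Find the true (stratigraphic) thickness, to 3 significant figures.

True thickness t = w · sin(dip) = 68.7 × sin 21°
t = 68.7 × 0.3584 = 24.620 m

24.6 m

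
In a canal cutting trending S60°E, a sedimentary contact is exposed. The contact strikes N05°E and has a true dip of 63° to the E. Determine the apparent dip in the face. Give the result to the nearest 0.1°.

60.7°

The section lies 65° from the strike.
tan α = tan 63° × sin 65° = 1.9626 × 0.9063 = 1.7787
α = arctan(1.7787) = 60.66°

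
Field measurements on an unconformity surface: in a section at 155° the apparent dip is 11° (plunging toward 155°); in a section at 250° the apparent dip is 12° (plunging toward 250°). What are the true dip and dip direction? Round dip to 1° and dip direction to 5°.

Each apparent-dip line lies in the plane. As unit vectors (x east, y north, z up), v₁ plunges 11°→155° and v₂ plunges 12°→250°.
Cross product v₁ × v₂ gives the pole to the plane: n ∝ (-0.121, -0.262, 0.957).
tan δ = √(n_x²+n_y²)/n_z = 0.288/0.957, so δ = 16.8°.
The horizontal component of n points toward azimuth atan2(n_x, n_y) = 205°, the dip direction.

true dip 17°, dip direction 205°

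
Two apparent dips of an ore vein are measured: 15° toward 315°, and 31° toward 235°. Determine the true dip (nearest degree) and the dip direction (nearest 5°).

true dip 32°, dip direction 250°

The two traces are lines in the plane: v₁ = (sin 315°·cos 15°, cos 315°·cos 15°, −sin 15°), v₂ = (sin 235°·cos 31°, cos 235°·cos 31°, −sin 31°).
Cross product v₁ × v₂ gives the pole to the plane: n ∝ (-0.479, -0.170, 0.815).
tan δ = √(n_x²+n_y²)/n_z = 0.508/0.815, so δ = 31.9°.
The horizontal component of n points toward azimuth atan2(n_x, n_y) = 250°, the dip direction.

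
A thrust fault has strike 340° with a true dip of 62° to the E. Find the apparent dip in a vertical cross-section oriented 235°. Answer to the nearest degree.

61°

The strike is 340° and the section trends 235°; the acute angle between them is β = 75°.
tan α = tan 62° × sin 75° = 1.8807 × 0.9659 = 1.8166
apparent dip = arctan 1.8166 = 61.17°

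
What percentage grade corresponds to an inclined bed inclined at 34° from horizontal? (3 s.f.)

67.5%

grade % = 100 × tan 34° = 100 × 0.6745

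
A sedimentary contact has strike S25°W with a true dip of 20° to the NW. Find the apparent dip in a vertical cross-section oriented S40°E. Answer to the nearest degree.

The strike is S25°W and the section trends S40°E; the acute angle between them is β = 65°.
tan α = tan 20° × sin 65° = 0.3640 × 0.9063 = 0.3299
α = arctan(0.3299) = 18.26°

18°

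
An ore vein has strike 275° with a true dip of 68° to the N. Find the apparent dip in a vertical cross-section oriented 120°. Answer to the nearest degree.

46°

The section lies 25° from the strike.
tan(apparent dip) = tan 68° · sin 25° = 1.0460
α = arctan(1.0460) = 46.29°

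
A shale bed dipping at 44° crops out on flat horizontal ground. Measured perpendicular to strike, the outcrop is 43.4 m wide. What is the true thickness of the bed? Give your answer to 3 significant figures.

30.1 m

True thickness t = w · sin(dip) = 43.4 × sin 44°
t = 43.4 × 0.6947 = 30.148 m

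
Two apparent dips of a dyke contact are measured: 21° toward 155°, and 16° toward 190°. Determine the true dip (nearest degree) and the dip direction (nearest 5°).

true dip 21°, dip direction 150°

Represent each trace as a vector plunging at its apparent dip toward its trend (east-north-up frame): v₁ = (0.395, -0.846, -0.358), v₂ = (-0.167, -0.947, -0.276).
The plane normal is n = v₁ × v₂ ∝ (0.106, -0.169, 0.515).
tan δ = √(n_x²+n_y²)/n_z = 0.199/0.515, so δ = 21.2°.
Dip direction = azimuth of (n_x, n_y) = atan2(0.106, -0.169) = 148°.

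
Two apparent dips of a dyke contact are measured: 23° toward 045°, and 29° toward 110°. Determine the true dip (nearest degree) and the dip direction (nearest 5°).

true dip 31°, dip direction 090°

The two traces are lines in the plane: v₁ = (sin 45°·cos 23°, cos 45°·cos 23°, −sin 23°), v₂ = (sin 110°·cos 29°, cos 110°·cos 29°, −sin 29°).
Cross product v₁ × v₂ gives the pole to the plane: n ∝ (0.432, 0.006, 0.730).
Dip δ = arctan(|n_h|/n_z) = arctan(0.432/0.730) = 30.7°.
The horizontal component of n points toward azimuth atan2(n_x, n_y) = 89°, the dip direction.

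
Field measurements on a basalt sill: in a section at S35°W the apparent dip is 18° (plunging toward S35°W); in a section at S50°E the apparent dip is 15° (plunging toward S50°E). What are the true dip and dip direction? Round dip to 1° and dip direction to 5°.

true dip 22°, dip direction 180°

Each apparent-dip line lies in the plane. As unit vectors (x east, y north, z up), v₁ plunges 18°→S35°W and v₂ plunges 15°→S50°E.
Cross product v₁ × v₂ gives the pole to the plane: n ∝ (0.010, -0.370, 0.915).
True dip = arccos(n_z / |n|) = arccos(0.9271) = 22.0°.
Dip direction = atan2(0.010, -0.370) = 178° (azimuth of n's horizontal projection).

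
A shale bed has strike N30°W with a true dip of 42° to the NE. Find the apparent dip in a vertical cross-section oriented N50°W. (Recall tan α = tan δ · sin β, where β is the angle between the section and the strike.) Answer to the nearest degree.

17°

The section lies 20° from the strike.
tan(apparent dip) = tan 42° · sin 20° = 0.3080
α = arctan(0.3080) = 17.12°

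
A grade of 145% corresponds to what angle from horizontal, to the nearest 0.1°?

tan θ = 145/100 = 1.4500
θ = arctan(1.4500) = 55.41°

55.4°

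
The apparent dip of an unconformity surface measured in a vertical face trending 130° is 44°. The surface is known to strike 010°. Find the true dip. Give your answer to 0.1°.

48.1°

The section is 60° from the strike.
tan δ = tan α / sin β = tan 44° / sin 60° = 0.9657 / 0.8660 = 1.1151
true dip = arctan 1.1151 = 48.11°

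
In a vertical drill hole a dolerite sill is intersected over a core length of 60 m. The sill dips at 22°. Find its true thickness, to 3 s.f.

True thickness t = h · cos(dip) = 60 × cos 22°
t = 60 × 0.9272 = 55.631 m

55.6 m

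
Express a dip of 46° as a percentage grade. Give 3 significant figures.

grade % = 100 × tan 46° = 100 × 1.0355

104%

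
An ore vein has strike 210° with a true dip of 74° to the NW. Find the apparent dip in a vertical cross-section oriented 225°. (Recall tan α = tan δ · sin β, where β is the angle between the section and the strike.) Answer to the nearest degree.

The section lies 15° from the strike.
tan α = tan 74° × sin 15° = 3.4874 × 0.2588 = 0.9026
apparent dip = arctan 0.9026 = 42.07°

42°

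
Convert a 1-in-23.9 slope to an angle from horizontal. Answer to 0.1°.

2.4°

tan θ = 1/23.9 = 0.0418
θ = arctan(0.0418) = 2.40°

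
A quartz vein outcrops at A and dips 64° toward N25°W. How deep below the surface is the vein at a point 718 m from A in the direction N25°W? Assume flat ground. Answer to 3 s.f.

The hole is directly down-dip from the outcrop, so the down-dip offset is 718 m.
Depth = down-dip offset × tan(dip) = 718.00 × tan 64° = 718.00 × 2.0503
Depth = 1472.12 m

1470 m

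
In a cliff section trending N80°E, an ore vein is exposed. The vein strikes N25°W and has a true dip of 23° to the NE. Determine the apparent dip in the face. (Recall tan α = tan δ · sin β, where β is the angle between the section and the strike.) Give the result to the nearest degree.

22°

Angle between strike (N25°W) and section (N80°E): β = 75°.
tan(apparent dip) = tan 23° · sin 75° = 0.4100
α = arctan(0.4100) = 22.29°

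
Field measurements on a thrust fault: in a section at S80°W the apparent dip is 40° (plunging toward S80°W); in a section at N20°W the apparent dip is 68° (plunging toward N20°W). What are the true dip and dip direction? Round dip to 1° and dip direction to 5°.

The two traces are lines in the plane: v₁ = (sin 260°·cos 40°, cos 260°·cos 40°, −sin 40°), v₂ = (sin 340°·cos 68°, cos 340°·cos 68°, −sin 68°).
Cross product v₁ × v₂ gives the pole to the plane: n ∝ (-0.350, 0.617, 0.283).
tan δ = √(n_x²+n_y²)/n_z = 0.709/0.283, so δ = 68.3°.
The horizontal component of n points toward azimuth atan2(n_x, n_y) = 330°, the dip direction.

true dip 68°, dip direction 330°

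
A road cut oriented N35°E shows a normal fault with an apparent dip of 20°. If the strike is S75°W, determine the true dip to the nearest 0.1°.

β = acute angle between strike S75°W and section N35°E = 40°.
tan δ = tan α / sin β = tan 20° / sin 40° = 0.3640 / 0.6428 = 0.5662
true dip = arctan 0.5662 = 29.52°

29.5°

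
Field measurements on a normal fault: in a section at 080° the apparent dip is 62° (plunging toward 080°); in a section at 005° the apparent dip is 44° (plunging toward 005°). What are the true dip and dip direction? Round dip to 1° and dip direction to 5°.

true dip 63°, dip direction 065°

The two traces are lines in the plane: v₁ = (sin 80°·cos 62°, cos 80°·cos 62°, −sin 62°), v₂ = (sin 5°·cos 44°, cos 5°·cos 44°, −sin 44°).
n = v₁ × v₂ = (0.576, 0.266, 0.326) (taken with n_z > 0).
tan δ = √(n_x²+n_y²)/n_z = 0.634/0.326, so δ = 62.8°.
The horizontal component of n points toward azimuth atan2(n_x, n_y) = 65°, the dip direction.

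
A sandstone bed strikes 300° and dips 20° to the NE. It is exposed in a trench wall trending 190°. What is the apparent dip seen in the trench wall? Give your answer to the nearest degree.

19°

Angle between strike (300°) and section (190°): β = 70°.
tan α = tan 20° × sin 70° = 0.3640 × 0.9397 = 0.3420
α = arctan(0.3420) = 18.88°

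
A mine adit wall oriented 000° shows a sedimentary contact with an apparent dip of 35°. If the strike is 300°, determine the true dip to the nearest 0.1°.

The section is 60° from the strike.
tan(true dip) = tan 35° / sin 60° = 0.8085
true dip = arctan 0.8085 = 38.96°

39.0°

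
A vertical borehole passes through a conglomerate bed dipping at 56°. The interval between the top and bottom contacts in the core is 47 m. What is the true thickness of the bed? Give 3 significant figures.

26.3 m

True thickness t = h · cos(dip) = 47 × cos 56°
t = 47 × 0.5592 = 26.282 m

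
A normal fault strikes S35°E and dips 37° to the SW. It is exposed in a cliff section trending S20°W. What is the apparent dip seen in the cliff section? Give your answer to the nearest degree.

32°

Angle between strike (S35°E) and section (S20°W): β = 55°.
tan α = tan 37° × sin 55° = 0.7536 × 0.8192 = 0.6173
α = arctan(0.6173) = 31.69°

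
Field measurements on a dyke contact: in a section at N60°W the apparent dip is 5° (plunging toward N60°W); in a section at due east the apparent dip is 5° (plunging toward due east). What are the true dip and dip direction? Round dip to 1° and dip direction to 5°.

true dip 19°, dip direction 015°

The two traces are lines in the plane: v₁ = (sin 300°·cos 5°, cos 300°·cos 5°, −sin 5°), v₂ = (sin 90°·cos 5°, cos 90°·cos 5°, −sin 5°).
Cross product v₁ × v₂ gives the pole to the plane: n ∝ (0.043, 0.162, 0.496).
tan δ = √(n_x²+n_y²)/n_z = 0.168/0.496, so δ = 18.7°.
Dip direction = atan2(0.043, 0.162) = 15° (azimuth of n's horizontal projection).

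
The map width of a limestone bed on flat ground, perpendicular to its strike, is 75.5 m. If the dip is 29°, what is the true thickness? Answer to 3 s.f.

True thickness t = w · sin(dip) = 75.5 × sin 29°
t = 75.5 × 0.4848 = 36.603 m

36.6 m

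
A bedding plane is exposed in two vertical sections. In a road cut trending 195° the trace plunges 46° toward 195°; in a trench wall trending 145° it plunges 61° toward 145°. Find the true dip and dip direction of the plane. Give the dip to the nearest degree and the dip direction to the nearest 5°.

true dip 61°, dip direction 140°

Each apparent-dip line lies in the plane. As unit vectors (x east, y north, z up), v₁ plunges 46°→195° and v₂ plunges 61°→145°.
n = v₁ × v₂ = (0.301, -0.357, 0.258) (taken with n_z > 0).
tan δ = √(n_x²+n_y²)/n_z = 0.467/0.258, so δ = 61.1°.
The horizontal component of n points toward azimuth atan2(n_x, n_y) = 140°, the dip direction.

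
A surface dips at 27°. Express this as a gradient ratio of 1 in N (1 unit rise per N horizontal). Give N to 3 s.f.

1 : N means tan θ = 1/N, so N = 1/tan 27° = 1/0.5095

1 in 1.96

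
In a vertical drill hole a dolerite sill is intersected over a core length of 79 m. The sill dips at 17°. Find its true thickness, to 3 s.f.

True thickness t = h · cos(dip) = 79 × cos 17°
t = 79 × 0.9563 = 75.548 m

75.5 m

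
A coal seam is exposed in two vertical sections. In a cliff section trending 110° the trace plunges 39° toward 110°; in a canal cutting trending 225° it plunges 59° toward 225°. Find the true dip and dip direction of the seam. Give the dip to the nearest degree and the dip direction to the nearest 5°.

The two traces are lines in the plane: v₁ = (sin 110°·cos 39°, cos 110°·cos 39°, −sin 39°), v₂ = (sin 225°·cos 59°, cos 225°·cos 59°, −sin 59°).
The plane normal is n = v₁ × v₂ ∝ (0.001, -0.855, 0.363).
True dip = arccos(n_z / |n|) = arccos(0.3905) = 67.0°.
Dip direction = atan2(0.001, -0.855) = 180° (azimuth of n's horizontal projection).

true dip 67°, dip direction 180°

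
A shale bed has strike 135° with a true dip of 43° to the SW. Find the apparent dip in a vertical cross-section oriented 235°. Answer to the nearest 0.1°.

42.6°

Angle between strike (135°) and section (235°): β = 80°.
tan α = tan 43° × sin 80° = 0.9325 × 0.9848 = 0.9183
apparent dip = arctan 0.9183 = 42.56°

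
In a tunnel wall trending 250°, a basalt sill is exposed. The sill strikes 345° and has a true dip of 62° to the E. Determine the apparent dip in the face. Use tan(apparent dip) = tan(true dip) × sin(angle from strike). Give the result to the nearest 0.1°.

The strike is 345° and the section trends 250°; the acute angle between them is β = 85°.
tan(apparent dip) = tan 62° · sin 85° = 1.8736
apparent dip = arctan 1.8736 = 61.91°

61.9°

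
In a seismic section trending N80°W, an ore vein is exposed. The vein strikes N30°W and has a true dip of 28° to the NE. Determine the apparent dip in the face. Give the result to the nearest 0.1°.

Angle between strike (N30°W) and section (N80°W): β = 50°.
tan α = tan 28° × sin 50° = 0.5317 × 0.7660 = 0.4073
apparent dip = arctan 0.4073 = 22.16°

22.2°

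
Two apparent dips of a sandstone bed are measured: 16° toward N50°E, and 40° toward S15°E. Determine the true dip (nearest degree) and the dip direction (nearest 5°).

Each apparent-dip line lies in the plane. As unit vectors (x east, y north, z up), v₁ plunges 16°→N50°E and v₂ plunges 40°→S15°E.
n = v₁ × v₂ = (0.601, -0.419, 0.667) (taken with n_z > 0).
tan δ = √(n_x²+n_y²)/n_z = 0.733/0.667, so δ = 47.7°.
The horizontal component of n points toward azimuth atan2(n_x, n_y) = 125°, the dip direction.

true dip 48°, dip direction 125°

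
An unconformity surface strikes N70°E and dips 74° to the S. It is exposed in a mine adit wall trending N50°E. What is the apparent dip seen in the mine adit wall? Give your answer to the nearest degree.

50°

The strike is N70°E and the section trends N50°E; the acute angle between them is β = 20°.
tan α = tan 74° × sin 20° = 3.4874 × 0.3420 = 1.1928
apparent dip = arctan 1.1928 = 50.02°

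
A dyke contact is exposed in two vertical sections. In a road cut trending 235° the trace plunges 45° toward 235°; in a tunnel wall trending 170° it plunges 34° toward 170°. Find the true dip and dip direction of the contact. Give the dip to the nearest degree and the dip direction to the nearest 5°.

true dip 46°, dip direction 220°

Each apparent-dip line lies in the plane. As unit vectors (x east, y north, z up), v₁ plunges 45°→235° and v₂ plunges 34°→170°.
Cross product v₁ × v₂ gives the pole to the plane: n ∝ (-0.351, -0.426, 0.531).
True dip = arccos(n_z / |n|) = arccos(0.6938) = 46.1°.
The horizontal component of n points toward azimuth atan2(n_x, n_y) = 219°, the dip direction.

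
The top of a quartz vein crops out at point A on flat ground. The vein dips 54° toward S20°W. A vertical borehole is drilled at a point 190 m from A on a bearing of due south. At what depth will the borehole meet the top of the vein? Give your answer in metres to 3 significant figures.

The hole lies 20° from the dip direction, so the down-dip offset is 190 × cos 20° = 178.54 m.
Depth = down-dip offset × tan(dip) = 178.54 × tan 54° = 178.54 × 1.3764
Depth = 245.74 m

246 m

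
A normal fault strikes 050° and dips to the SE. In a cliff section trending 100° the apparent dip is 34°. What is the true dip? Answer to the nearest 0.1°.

β = acute angle between strike 050° and section 100° = 50°.
tan δ = tan α / sin β = tan 34° / sin 50° = 0.6745 / 0.7660 = 0.8805
true dip = arctan 0.8805 = 41.36°

41.4°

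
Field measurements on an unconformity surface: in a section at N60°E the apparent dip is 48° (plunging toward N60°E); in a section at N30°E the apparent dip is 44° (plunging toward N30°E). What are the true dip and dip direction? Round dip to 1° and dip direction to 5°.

true dip 48°, dip direction 060°

Each apparent-dip line lies in the plane. As unit vectors (x east, y north, z up), v₁ plunges 48°→N60°E and v₂ plunges 44°→N30°E.
The plane normal is n = v₁ × v₂ ∝ (0.231, 0.135, 0.241).
Dip δ = arctan(|n_h|/n_z) = arctan(0.267/0.241) = 48.0°.
The horizontal component of n points toward azimuth atan2(n_x, n_y) = 60°, the dip direction.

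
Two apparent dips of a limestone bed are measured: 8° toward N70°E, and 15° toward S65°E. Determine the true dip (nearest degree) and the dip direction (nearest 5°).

Each apparent-dip line lies in the plane. As unit vectors (x east, y north, z up), v₁ plunges 8°→N70°E and v₂ plunges 15°→S65°E.
The plane normal is n = v₁ × v₂ ∝ (0.144, -0.119, 0.676).
Dip δ = arctan(|n_h|/n_z) = arctan(0.187/0.676) = 15.5°.
The horizontal component of n points toward azimuth atan2(n_x, n_y) = 129°, the dip direction.

true dip 15°, dip direction 130°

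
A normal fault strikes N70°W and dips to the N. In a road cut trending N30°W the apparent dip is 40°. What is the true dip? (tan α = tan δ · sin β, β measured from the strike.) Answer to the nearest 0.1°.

52.5°

β = acute angle between strike N70°W and section N30°W = 40°.
tan(true dip) = tan 40° / sin 40° = 1.3054
δ = arctan(1.3054) = 52.55°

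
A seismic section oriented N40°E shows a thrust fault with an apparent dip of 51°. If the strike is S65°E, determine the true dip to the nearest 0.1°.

The section is 75° from the strike.
tan δ = tan α / sin β = tan 51° / sin 75° = 1.2349 / 0.9659 = 1.2785
δ = arctan(1.2785) = 51.97°

52.0°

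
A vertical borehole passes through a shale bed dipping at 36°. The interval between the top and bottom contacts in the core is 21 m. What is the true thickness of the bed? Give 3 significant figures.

True thickness t = h · cos(dip) = 21 × cos 36°
t = 21 × 0.8090 = 16.989 m

17.0 m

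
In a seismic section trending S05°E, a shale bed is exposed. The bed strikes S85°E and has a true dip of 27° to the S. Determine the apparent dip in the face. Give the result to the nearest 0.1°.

26.6°

The section lies 80° from the strike.
tan α = tan 27° × sin 80° = 0.5095 × 0.9848 = 0.5018
apparent dip = arctan 0.5018 = 26.65°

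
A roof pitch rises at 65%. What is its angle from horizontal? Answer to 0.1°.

tan θ = 65/100 = 0.6500
θ = arctan(0.6500) = 33.02°

33.0°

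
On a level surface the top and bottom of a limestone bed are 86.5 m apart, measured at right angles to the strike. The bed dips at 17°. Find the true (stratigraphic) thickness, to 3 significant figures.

True thickness t = w · sin(dip) = 86.5 × sin 17°
t = 86.5 × 0.2924 = 25.290 m

25.3 m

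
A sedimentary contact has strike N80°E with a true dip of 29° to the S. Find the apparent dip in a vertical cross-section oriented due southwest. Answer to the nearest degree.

18°

The section lies 35° from the strike.
tan α = tan 29° × sin 35° = 0.5543 × 0.5736 = 0.3179
apparent dip = arctan 0.3179 = 17.64°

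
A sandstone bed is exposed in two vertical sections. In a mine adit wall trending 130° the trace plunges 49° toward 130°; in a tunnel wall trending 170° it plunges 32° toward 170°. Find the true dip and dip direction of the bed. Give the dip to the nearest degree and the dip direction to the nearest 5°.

The two traces are lines in the plane: v₁ = (sin 130°·cos 49°, cos 130°·cos 49°, −sin 49°), v₂ = (sin 170°·cos 32°, cos 170°·cos 32°, −sin 32°).
Cross product v₁ × v₂ gives the pole to the plane: n ∝ (0.407, -0.155, 0.358).
True dip = arccos(n_z / |n|) = arccos(0.6347) = 50.6°.
The horizontal component of n points toward azimuth atan2(n_x, n_y) = 111°, the dip direction.

true dip 51°, dip direction 110°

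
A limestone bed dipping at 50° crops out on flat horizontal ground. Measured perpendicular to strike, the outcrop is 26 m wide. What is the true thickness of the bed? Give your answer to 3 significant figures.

True thickness t = w · sin(dip) = 26 × sin 50°
t = 26 × 0.7660 = 19.917 m

19.9 m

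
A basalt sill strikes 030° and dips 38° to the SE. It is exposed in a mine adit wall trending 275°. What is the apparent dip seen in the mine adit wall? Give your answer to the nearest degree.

Angle between strike (030°) and section (275°): β = 65°.
tan(apparent dip) = tan 38° · sin 65° = 0.7081
apparent dip = arctan 0.7081 = 35.30°

35°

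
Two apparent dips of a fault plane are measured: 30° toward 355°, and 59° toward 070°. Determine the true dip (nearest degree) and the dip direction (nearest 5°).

Represent each trace as a vector plunging at its apparent dip toward its trend (east-north-up frame): v₁ = (-0.075, 0.863, -0.500), v₂ = (0.484, 0.176, -0.857).
n = v₁ × v₂ = (0.651, 0.307, 0.431) (taken with n_z > 0).
True dip = arccos(n_z / |n|) = arccos(0.5135) = 59.1°.
Dip direction = atan2(0.651, 0.307) = 65° (azimuth of n's horizontal projection).

true dip 59°, dip direction 065°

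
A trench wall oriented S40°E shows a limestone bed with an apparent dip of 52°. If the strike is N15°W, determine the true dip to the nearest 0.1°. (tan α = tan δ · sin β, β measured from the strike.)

71.7°

β = acute angle between strike N15°W and section S40°E = 25°.
tan(true dip) = tan 52° / sin 25° = 3.0286
δ = arctan(3.0286) = 71.73°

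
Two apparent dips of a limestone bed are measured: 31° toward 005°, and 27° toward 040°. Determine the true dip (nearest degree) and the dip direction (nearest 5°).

true dip 31°, dip direction 010°

The two traces are lines in the plane: v₁ = (sin 5°·cos 31°, cos 5°·cos 31°, −sin 31°), v₂ = (sin 40°·cos 27°, cos 40°·cos 27°, −sin 27°).
Cross product v₁ × v₂ gives the pole to the plane: n ∝ (0.036, 0.261, 0.438).
Dip δ = arctan(|n_h|/n_z) = arctan(0.264/0.438) = 31.0°.
Dip direction = azimuth of (n_x, n_y) = atan2(0.036, 0.261) = 8°.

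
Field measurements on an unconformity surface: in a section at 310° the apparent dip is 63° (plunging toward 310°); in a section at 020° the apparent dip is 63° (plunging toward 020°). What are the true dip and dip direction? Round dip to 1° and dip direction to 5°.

true dip 67°, dip direction 345°

Represent each trace as a vector plunging at its apparent dip toward its trend (east-north-up frame): v₁ = (-0.348, 0.292, -0.891), v₂ = (0.155, 0.427, -0.891).
Cross product v₁ × v₂ gives the pole to the plane: n ∝ (-0.120, 0.448, 0.194).
Dip δ = arctan(|n_h|/n_z) = arctan(0.464/0.194) = 67.3°.
Dip direction = azimuth of (n_x, n_y) = atan2(-0.120, 0.448) = 345°.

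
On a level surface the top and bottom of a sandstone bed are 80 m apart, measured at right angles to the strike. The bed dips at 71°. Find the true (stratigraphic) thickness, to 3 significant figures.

True thickness t = w · sin(dip) = 80 × sin 71°
t = 80 × 0.9455 = 75.641 m

75.6 m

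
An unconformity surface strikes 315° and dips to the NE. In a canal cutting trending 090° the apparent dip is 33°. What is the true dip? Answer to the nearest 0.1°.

The section is 45° from the strike.
tan δ = tan α / sin β = tan 33° / sin 45° = 0.6494 / 0.7071 = 0.9184
δ = arctan(0.9184) = 42.56°

42.6°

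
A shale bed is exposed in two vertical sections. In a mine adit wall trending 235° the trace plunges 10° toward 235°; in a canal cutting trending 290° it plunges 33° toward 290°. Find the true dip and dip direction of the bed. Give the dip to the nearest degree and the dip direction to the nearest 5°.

true dip 35°, dip direction 310°

Each apparent-dip line lies in the plane. As unit vectors (x east, y north, z up), v₁ plunges 10°→235° and v₂ plunges 33°→290°.
The plane normal is n = v₁ × v₂ ∝ (-0.357, 0.303, 0.677).
True dip = arccos(n_z / |n|) = arccos(0.8223) = 34.7°.
The horizontal component of n points toward azimuth atan2(n_x, n_y) = 310°, the dip direction.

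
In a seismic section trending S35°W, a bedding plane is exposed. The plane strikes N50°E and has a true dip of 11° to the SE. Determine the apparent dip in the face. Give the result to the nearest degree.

The strike is N50°E and the section trends S35°W; the acute angle between them is β = 15°.
tan α = tan 11° × sin 15° = 0.1944 × 0.2588 = 0.0503
α = arctan(0.0503) = 2.88°

3°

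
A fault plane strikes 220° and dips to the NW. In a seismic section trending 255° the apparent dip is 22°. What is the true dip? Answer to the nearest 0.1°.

The section is 35° from the strike.
tan δ = tan α / sin β = tan 22° / sin 35° = 0.4040 / 0.5736 = 0.7044
δ = arctan(0.7044) = 35.16°

35.2°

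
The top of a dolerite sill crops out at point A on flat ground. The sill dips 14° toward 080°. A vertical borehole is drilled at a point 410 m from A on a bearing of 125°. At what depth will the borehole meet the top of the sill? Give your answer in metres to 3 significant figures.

The hole lies 45° from the dip direction, so the down-dip offset is 410 × cos 45° = 289.91 m.
Depth = down-dip offset × tan(dip) = 289.91 × tan 14° = 289.91 × 0.2493
Depth = 72.28 m

72.3 m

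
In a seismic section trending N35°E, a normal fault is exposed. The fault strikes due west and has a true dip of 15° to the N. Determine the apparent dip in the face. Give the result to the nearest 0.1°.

12.4°

Angle between strike (due west) and section (N35°E): β = 55°.
tan(apparent dip) = tan 15° · sin 55° = 0.2195
apparent dip = arctan 0.2195 = 12.38°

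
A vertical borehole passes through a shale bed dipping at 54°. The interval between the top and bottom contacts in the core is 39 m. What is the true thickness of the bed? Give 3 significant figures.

True thickness t = h · cos(dip) = 39 × cos 54°
t = 39 × 0.5878 = 22.924 m

22.9 m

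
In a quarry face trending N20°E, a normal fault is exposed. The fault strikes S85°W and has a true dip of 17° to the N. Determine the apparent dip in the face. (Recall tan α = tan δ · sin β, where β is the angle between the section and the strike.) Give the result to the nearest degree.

15°

Angle between strike (S85°W) and section (N20°E): β = 65°.
tan α = tan 17° × sin 65° = 0.3057 × 0.9063 = 0.2771
α = arctan(0.2771) = 15.49°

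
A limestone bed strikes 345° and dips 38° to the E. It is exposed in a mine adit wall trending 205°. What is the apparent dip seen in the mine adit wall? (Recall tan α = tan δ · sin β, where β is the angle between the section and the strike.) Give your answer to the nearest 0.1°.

26.7°

The section lies 40° from the strike.
tan(apparent dip) = tan 38° · sin 40° = 0.5022
apparent dip = arctan 0.5022 = 26.67°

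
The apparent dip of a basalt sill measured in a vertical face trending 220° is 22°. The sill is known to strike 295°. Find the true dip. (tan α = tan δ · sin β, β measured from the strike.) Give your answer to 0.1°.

The section is 75° from the strike.
tan δ = tan α / sin β = tan 22° / sin 75° = 0.4040 / 0.9659 = 0.4183
true dip = arctan 0.4183 = 22.70°

22.7°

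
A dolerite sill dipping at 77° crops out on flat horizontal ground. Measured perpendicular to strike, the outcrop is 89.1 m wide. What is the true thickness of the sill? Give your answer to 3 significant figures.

True thickness t = w · sin(dip) = 89.1 × sin 77°
t = 89.1 × 0.9744 = 86.816 m

86.8 m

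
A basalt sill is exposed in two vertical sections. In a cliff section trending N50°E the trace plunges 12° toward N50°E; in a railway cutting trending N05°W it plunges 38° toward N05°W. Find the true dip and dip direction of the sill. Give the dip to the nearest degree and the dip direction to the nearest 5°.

Each apparent-dip line lies in the plane. As unit vectors (x east, y north, z up), v₁ plunges 12°→N50°E and v₂ plunges 38°→N05°W.
n = v₁ × v₂ = (-0.224, 0.476, 0.631) (taken with n_z > 0).
Dip δ = arctan(|n_h|/n_z) = arctan(0.526/0.631) = 39.8°.
Dip direction = atan2(-0.224, 0.476) = 335° (azimuth of n's horizontal projection).

true dip 40°, dip direction 335°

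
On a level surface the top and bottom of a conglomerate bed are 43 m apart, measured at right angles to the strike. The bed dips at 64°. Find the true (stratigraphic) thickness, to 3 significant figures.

True thickness t = w · sin(dip) = 43 × sin 64°
t = 43 × 0.8988 = 38.648 m

38.6 m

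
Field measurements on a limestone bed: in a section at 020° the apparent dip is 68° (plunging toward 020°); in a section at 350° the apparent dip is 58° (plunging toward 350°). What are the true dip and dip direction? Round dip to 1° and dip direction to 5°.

The two traces are lines in the plane: v₁ = (sin 20°·cos 68°, cos 20°·cos 68°, −sin 68°), v₂ = (sin 350°·cos 58°, cos 350°·cos 58°, −sin 58°).
The plane normal is n = v₁ × v₂ ∝ (0.185, 0.194, 0.099).
tan δ = √(n_x²+n_y²)/n_z = 0.268/0.099, so δ = 69.7°.
Dip direction = azimuth of (n_x, n_y) = atan2(0.185, 0.194) = 44°.

true dip 70°, dip direction 045°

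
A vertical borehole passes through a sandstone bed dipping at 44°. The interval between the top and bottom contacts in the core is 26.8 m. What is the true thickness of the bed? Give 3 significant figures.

True thickness t = h · cos(dip) = 26.8 × cos 44°
t = 26.8 × 0.7193 = 19.278 m

19.3 m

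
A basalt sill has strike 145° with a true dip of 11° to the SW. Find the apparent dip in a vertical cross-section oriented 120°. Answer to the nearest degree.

Angle between strike (145°) and section (120°): β = 25°.
tan α = tan 11° × sin 25° = 0.1944 × 0.4226 = 0.0821
α = arctan(0.0821) = 4.70°

5°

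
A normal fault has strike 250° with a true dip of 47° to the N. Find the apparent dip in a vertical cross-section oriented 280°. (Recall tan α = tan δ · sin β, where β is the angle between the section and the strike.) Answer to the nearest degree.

28°

The strike is 250° and the section trends 280°; the acute angle between them is β = 30°.
tan(apparent dip) = tan 47° · sin 30° = 0.5362
apparent dip = arctan 0.5362 = 28.20°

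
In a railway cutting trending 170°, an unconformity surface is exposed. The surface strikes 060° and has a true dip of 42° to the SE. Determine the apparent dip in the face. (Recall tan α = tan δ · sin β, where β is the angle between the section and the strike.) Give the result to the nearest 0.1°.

The section lies 70° from the strike.
tan(apparent dip) = tan 42° · sin 70° = 0.8461
α = arctan(0.8461) = 40.23°

40.2°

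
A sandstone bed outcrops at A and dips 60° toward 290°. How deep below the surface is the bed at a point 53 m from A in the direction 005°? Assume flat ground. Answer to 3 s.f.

23.8 m

The hole lies 75° from the dip direction, so the down-dip offset is 53 × cos 75° = 13.72 m.
Depth = down-dip offset × tan(dip) = 13.72 × tan 60° = 13.72 × 1.7321
Depth = 23.76 m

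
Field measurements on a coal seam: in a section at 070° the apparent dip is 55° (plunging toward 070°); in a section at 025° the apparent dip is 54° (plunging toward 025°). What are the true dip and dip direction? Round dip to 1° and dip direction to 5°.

Represent each trace as a vector plunging at its apparent dip toward its trend (east-north-up frame): v₁ = (0.539, 0.196, -0.819), v₂ = (0.248, 0.533, -0.809).
Cross product v₁ × v₂ gives the pole to the plane: n ∝ (0.278, 0.233, 0.238).
tan δ = √(n_x²+n_y²)/n_z = 0.362/0.238, so δ = 56.6°.
Dip direction = atan2(0.278, 0.233) = 50° (azimuth of n's horizontal projection).

true dip 57°, dip direction 050°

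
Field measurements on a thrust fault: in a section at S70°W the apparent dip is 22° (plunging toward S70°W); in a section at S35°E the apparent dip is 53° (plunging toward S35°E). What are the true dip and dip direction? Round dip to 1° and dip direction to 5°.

true dip 57°, dip direction 175°

The two traces are lines in the plane: v₁ = (sin 250°·cos 22°, cos 250°·cos 22°, −sin 22°), v₂ = (sin 145°·cos 53°, cos 145°·cos 53°, −sin 53°).
Cross product v₁ × v₂ gives the pole to the plane: n ∝ (0.069, -0.825, 0.539).
Dip δ = arctan(|n_h|/n_z) = arctan(0.828/0.539) = 56.9°.
The horizontal component of n points toward azimuth atan2(n_x, n_y) = 175°, the dip direction.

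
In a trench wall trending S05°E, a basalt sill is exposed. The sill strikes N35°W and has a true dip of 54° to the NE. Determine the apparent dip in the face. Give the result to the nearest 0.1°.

34.5°

The strike is N35°W and the section trends S05°E; the acute angle between them is β = 30°.
tan α = tan 54° × sin 30° = 1.3764 × 0.5000 = 0.6882
apparent dip = arctan 0.6882 = 34.54°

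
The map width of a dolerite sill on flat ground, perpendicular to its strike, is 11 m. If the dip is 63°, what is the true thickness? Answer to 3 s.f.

9.80 m

True thickness t = w · sin(dip) = 11 × sin 63°
t = 11 × 0.8910 = 9.801 m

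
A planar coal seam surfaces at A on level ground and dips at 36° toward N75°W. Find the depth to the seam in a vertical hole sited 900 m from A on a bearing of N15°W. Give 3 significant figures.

327 m

The hole lies 60° from the dip direction, so the down-dip offset is 900 × cos 60° = 450.00 m.
Depth = down-dip offset × tan(dip) = 450.00 × tan 36° = 450.00 × 0.7265
Depth = 326.94 m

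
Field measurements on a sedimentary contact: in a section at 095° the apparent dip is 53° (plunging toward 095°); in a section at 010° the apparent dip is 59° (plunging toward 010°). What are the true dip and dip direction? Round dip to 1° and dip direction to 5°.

The two traces are lines in the plane: v₁ = (sin 95°·cos 53°, cos 95°·cos 53°, −sin 53°), v₂ = (sin 10°·cos 59°, cos 10°·cos 59°, −sin 59°).
Cross product v₁ × v₂ gives the pole to the plane: n ∝ (0.450, 0.442, 0.309).
Dip δ = arctan(|n_h|/n_z) = arctan(0.631/0.309) = 63.9°.
Dip direction = azimuth of (n_x, n_y) = atan2(0.450, 0.442) = 45°.

true dip 64°, dip direction 045°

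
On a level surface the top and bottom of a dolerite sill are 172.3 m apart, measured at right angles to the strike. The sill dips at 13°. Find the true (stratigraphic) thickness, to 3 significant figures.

True thickness t = w · sin(dip) = 172.3 × sin 13°
t = 172.3 × 0.2250 = 38.759 m

38.8 m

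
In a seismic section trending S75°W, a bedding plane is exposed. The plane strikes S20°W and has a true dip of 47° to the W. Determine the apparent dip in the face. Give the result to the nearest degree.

The section lies 55° from the strike.
tan α = tan 47° × sin 55° = 1.0724 × 0.8192 = 0.8784
apparent dip = arctan 0.8784 = 41.30°

41°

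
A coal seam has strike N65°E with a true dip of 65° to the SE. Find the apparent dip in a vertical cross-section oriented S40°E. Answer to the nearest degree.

64°

The strike is N65°E and the section trends S40°E; the acute angle between them is β = 75°.
tan α = tan 65° × sin 75° = 2.1445 × 0.9659 = 2.0714
α = arctan(2.0714) = 64.23°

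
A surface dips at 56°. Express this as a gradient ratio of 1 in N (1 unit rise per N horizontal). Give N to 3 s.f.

1 : N means tan θ = 1/N, so N = 1/tan 56° = 1/1.4826

1 in 0.675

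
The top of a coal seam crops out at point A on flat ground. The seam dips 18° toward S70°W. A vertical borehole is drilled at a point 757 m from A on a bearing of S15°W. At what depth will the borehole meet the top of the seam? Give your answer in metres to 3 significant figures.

141 m

The hole lies 55° from the dip direction, so the down-dip offset is 757 × cos 55° = 434.20 m.
Depth = down-dip offset × tan(dip) = 434.20 × tan 18° = 434.20 × 0.3249
Depth = 141.08 m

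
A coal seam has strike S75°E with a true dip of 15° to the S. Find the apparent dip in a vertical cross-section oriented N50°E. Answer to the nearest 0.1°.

The strike is S75°E and the section trends N50°E; the acute angle between them is β = 55°.
tan α = tan 15° × sin 55° = 0.2679 × 0.8192 = 0.2195
apparent dip = arctan 0.2195 = 12.38°

12.4°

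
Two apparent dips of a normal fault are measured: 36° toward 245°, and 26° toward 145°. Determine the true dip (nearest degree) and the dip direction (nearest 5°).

Each apparent-dip line lies in the plane. As unit vectors (x east, y north, z up), v₁ plunges 36°→245° and v₂ plunges 26°→145°.
The plane normal is n = v₁ × v₂ ∝ (-0.283, -0.624, 0.716).
Dip δ = arctan(|n_h|/n_z) = arctan(0.686/0.716) = 43.8°.
Dip direction = azimuth of (n_x, n_y) = atan2(-0.283, -0.624) = 204°.

true dip 44°, dip direction 205°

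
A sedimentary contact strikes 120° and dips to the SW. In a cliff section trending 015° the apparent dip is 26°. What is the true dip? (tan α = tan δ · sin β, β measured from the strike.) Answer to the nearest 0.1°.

26.8°

The section is 75° from the strike.
tan(true dip) = tan 26° / sin 75° = 0.5049
δ = arctan(0.5049) = 26.79°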